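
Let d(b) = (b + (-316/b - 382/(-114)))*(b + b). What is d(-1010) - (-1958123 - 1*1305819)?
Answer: 301914250/57 ≈ 5.2967e+6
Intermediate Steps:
d(b) = 2*b*(191/57 + b - 316/b) (d(b) = (b + (-316/b - 382*(-1/114)))*(2*b) = (b + (-316/b + 191/57))*(2*b) = (b + (191/57 - 316/b))*(2*b) = (191/57 + b - 316/b)*(2*b) = 2*b*(191/57 + b - 316/b))
d(-1010) - (-1958123 - 1*1305819) = (-632 + 2*(-1010)**2 + (382/57)*(-1010)) - (-1958123 - 1*1305819) = (-632 + 2*1020100 - 385820/57) - (-1958123 - 1305819) = (-632 + 2040200 - 385820/57) - 1*(-3263942) = 115869556/57 + 3263942 = 301914250/57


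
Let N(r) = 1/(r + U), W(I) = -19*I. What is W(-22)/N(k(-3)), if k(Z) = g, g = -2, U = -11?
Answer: -5434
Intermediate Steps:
k(Z) = -2
N(r) = 1/(-11 + r) (N(r) = 1/(r - 11) = 1/(-11 + r))
W(-22)/N(k(-3)) = (-19*(-22))/(1/(-11 - 2)) = 418/(1/(-13)) = 418/(-1/13) = 418*(-13) = -5434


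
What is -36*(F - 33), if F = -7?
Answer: 1440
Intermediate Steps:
-36*(F - 33) = -36*(-7 - 33) = -36*(-40) = 1440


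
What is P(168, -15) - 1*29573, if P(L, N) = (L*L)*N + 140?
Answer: -452793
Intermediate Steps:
P(L, N) = 140 + N*L² (P(L, N) = L²*N + 140 = N*L² + 140 = 140 + N*L²)
P(168, -15) - 1*29573 = (140 - 15*168²) - 1*29573 = (140 - 15*28224) - 29573 = (140 - 423360) - 29573 = -423220 - 29573 = -452793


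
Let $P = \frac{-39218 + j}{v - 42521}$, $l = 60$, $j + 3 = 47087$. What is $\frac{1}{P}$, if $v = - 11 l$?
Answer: $- \frac{43181}{7866} \approx -5.4896$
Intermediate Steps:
$j = 47084$ ($j = -3 + 47087 = 47084$)
$v = -660$ ($v = \left(-11\right) 60 = -660$)
$P = - \frac{7866}{43181}$ ($P = \frac{-39218 + 47084}{-660 - 42521} = \frac{7866}{-43181} = 7866 \left(- \frac{1}{43181}\right) = - \frac{7866}{43181} \approx -0.18216$)
$\frac{1}{P} = \frac{1}{- \frac{7866}{43181}} = - \frac{43181}{7866}$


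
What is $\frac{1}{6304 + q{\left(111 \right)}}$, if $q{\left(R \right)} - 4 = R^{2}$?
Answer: $\frac{1}{18629} \approx 5.368 \cdot 10^{-5}$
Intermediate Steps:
$q{\left(R \right)} = 4 + R^{2}$
$\frac{1}{6304 + q{\left(111 \right)}} = \frac{1}{6304 + \left(4 + 111^{2}\right)} = \frac{1}{6304 + \left(4 + 12321\right)} = \frac{1}{6304 + 12325} = \frac{1}{18629}$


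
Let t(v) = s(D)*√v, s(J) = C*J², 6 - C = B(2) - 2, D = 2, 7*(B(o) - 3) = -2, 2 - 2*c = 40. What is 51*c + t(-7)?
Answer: -969 + 148*I*√7/7 ≈ -969.0 + 55.939*I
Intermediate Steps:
c = -19 (c = 1 - ½*40 = 1 - 20 = -19)
B(o) = 19/7 (B(o) = 3 + (⅐)*(-2) = 3 - 2/7 = 19/7)
C = 37/7 (C = 6 - (19/7 - 2) = 6 - 1*5/7 = 6 - 5/7 = 37/7 ≈ 5.2857)
s(J) = 37*J²/7
t(v) = 148*√v/7 (t(v) = ((37/7)*2²)*√v = ((37/7)*4)*√v = 148*√v/7)
51*c + t(-7) = 51*(-19) + 148*√(-7)/7 = -969 + 148*(I*√7)/7 = -969 + 148*I*√7/7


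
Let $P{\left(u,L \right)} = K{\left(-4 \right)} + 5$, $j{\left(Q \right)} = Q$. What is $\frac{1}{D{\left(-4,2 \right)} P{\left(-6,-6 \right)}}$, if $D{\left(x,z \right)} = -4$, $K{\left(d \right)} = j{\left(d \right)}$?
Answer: $- \frac{1}{4} \approx -0.25$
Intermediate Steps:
$K{\left(d \right)} = d$
$P{\left(u,L \right)} = 1$ ($P{\left(u,L \right)} = -4 + 5 = 1$)
$\frac{1}{D{\left(-4,2 \right)} P{\left(-6,-6 \right)}} = \frac{1}{\left(-4\right) 1} = \frac{1}{-4} = - \frac{1}{4}$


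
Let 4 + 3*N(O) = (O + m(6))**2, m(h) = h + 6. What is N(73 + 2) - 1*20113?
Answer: -52774/3 ≈ -17591.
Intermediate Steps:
m(h) = 6 + h
N(O) = -4/3 + (12 + O)**2/3 (N(O) = -4/3 + (O + (6 + 6))**2/3 = -4/3 + (O + 12)**2/3 = -4/3 + (12 + O)**2/3)
N(73 + 2) - 1*20113 = (-4/3 + (12 + (73 + 2))**2/3) - 1*20113 = (-4/3 + (12 + 75)**2/3) - 20113 = (-4/3 + (1/3)*87**2) - 20113 = (-4/3 + (1/3)*7569) - 20113 = (-4/3 + 2523) - 20113 = 7565/3 - 20113 = -52774/3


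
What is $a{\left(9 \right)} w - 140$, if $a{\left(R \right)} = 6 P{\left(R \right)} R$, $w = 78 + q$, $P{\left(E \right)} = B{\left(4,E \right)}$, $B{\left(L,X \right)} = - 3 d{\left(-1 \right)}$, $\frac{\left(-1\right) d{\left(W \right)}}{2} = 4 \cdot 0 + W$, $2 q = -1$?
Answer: $-25250$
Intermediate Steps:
$q = - \frac{1}{2}$ ($q = \frac{1}{2} \left(-1\right) = - \frac{1}{2} \approx -0.5$)
$d{\left(W \right)} = - 2 W$ ($d{\left(W \right)} = - 2 \left(4 \cdot 0 + W\right) = - 2 \left(0 + W\right) = - 2 W$)
$B{\left(L,X \right)} = -6$ ($B{\left(L,X \right)} = - 3 \left(\left(-2\right) \left(-1\right)\right) = \left(-3\right) 2 = -6$)
$P{\left(E \right)} = -6$
$w = \frac{155}{2}$ ($w = 78 - \frac{1}{2} = \frac{155}{2} \approx 77.5$)
$a{\left(R \right)} = - 36 R$ ($a{\left(R \right)} = 6 \left(-6\right) R = - 36 R$)
$a{\left(9 \right)} w - 140 = \left(-36\right) 9 \cdot \frac{155}{2} - 140 = \left(-324\right) \frac{155}{2} - 140 = -25110 - 140 = -25250$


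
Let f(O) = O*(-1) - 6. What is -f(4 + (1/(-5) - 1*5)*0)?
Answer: 10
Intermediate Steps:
f(O) = -6 - O (f(O) = -O - 6 = -6 - O)
-f(4 + (1/(-5) - 1*5)*0) = -(-6 - (4 + (1/(-5) - 1*5)*0)) = -(-6 - (4 + (-⅕ - 5)*0)) = -(-6 - (4 - 26/5*0)) = -(-6 - (4 + 0)) = -(-6 - 1*4) = -(-6 - 4) = -1*(-10) = 10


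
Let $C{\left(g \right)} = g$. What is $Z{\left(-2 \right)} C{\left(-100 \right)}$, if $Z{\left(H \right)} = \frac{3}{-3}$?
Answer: $100$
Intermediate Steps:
$Z{\left(H \right)} = -1$ ($Z{\left(H \right)} = 3 \left(- \frac{1}{3}\right) = -1$)
$Z{\left(-2 \right)} C{\left(-100 \right)} = \left(-1\right) \left(-100\right) = 100$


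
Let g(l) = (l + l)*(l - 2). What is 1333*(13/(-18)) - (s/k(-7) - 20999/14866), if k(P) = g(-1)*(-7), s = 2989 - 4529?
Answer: -66761623/66897 ≈ -997.98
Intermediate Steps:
g(l) = 2*l*(-2 + l) (g(l) = (2*l)*(-2 + l) = 2*l*(-2 + l))
s = -1540
k(P) = -42 (k(P) = (2*(-1)*(-2 - 1))*(-7) = (2*(-1)*(-3))*(-7) = 6*(-7) = -42)
1333*(13/(-18)) - (s/k(-7) - 20999/14866) = 1333*(13/(-18)) - (-1540/(-42) - 20999/14866) = 1333*(13*(-1/18)) - (-1540*(-1/42) - 20999*1/14866) = 1333*(-13/18) - (110/3 - 20999/14866) = -17329/18 - 1*1572263/44598 = -17329/18 - 1572263/44598 = -66761623/66897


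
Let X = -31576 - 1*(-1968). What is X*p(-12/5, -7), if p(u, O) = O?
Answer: 207256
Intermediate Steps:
X = -29608 (X = -31576 + 1968 = -29608)
X*p(-12/5, -7) = -29608*(-7) = 207256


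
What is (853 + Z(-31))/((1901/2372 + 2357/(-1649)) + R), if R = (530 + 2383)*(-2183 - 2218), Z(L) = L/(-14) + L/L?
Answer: -23443143718/351014659851933 ≈ -6.6787e-5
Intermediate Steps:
Z(L) = 1 - L/14 (Z(L) = L*(-1/14) + 1 = -L/14 + 1 = 1 - L/14)
R = -12820113 (R = 2913*(-4401) = -12820113)
(853 + Z(-31))/((1901/2372 + 2357/(-1649)) + R) = (853 + (1 - 1/14*(-31)))/((1901/2372 + 2357/(-1649)) - 12820113) = (853 + (1 + 31/14))/((1901*(1/2372) + 2357*(-1/1649)) - 12820113) = (853 + 45/14)/((1901/2372 - 2357/1649) - 12820113) = 11987/(14*(-2456055/3911428 - 12820113)) = 11987/(14*(-50144951407419/3911428)) = (11987/14)*(-3911428/50144951407419) = -23443143718/351014659851933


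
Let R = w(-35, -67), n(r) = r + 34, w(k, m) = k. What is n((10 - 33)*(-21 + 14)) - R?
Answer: 230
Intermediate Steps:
n(r) = 34 + r
R = -35
n((10 - 33)*(-21 + 14)) - R = (34 + (10 - 33)*(-21 + 14)) - 1*(-35) = (34 - 23*(-7)) + 35 = (34 + 161) + 35 = 195 + 35 = 230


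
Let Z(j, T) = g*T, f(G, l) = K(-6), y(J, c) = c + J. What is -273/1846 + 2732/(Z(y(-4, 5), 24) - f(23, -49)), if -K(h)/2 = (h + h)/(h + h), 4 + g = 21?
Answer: 189667/29110 ≈ 6.5155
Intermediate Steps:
g = 17 (g = -4 + 21 = 17)
y(J, c) = J + c
K(h) = -2 (K(h) = -2*(h + h)/(h + h) = -2*2*h/(2*h) = -2*2*h*1/(2*h) = -2*1 = -2)
f(G, l) = -2
Z(j, T) = 17*T
-273/1846 + 2732/(Z(y(-4, 5), 24) - f(23, -49)) = -273/1846 + 2732/(17*24 - 1*(-2)) = -273*1/1846 + 2732/(408 + 2) = -21/142 + 2732/410 = -21/142 + 2732*(1/410) = -21/142 + 1366/205 = 189667/29110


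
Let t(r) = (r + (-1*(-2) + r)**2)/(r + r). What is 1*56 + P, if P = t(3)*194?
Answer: 2884/3 ≈ 961.33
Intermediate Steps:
t(r) = (r + (2 + r)**2)/(2*r) (t(r) = (r + (2 + r)**2)/((2*r)) = (r + (2 + r)**2)*(1/(2*r)) = (r + (2 + r)**2)/(2*r))
P = 2716/3 (P = ((1/2)*(3 + (2 + 3)**2)/3)*194 = ((1/2)*(1/3)*(3 + 5**2))*194 = ((1/2)*(1/3)*(3 + 25))*194 = ((1/2)*(1/3)*28)*194 = (14/3)*194 = 2716/3 ≈ 905.33)
1*56 + P = 1*56 + 2716/3 = 56 + 2716/3 = 2884/3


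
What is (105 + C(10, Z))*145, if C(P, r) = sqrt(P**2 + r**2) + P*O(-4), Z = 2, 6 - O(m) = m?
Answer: 29725 + 290*sqrt(26) ≈ 31204.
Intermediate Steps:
O(m) = 6 - m
C(P, r) = sqrt(P**2 + r**2) + 10*P (C(P, r) = sqrt(P**2 + r**2) + P*(6 - 1*(-4)) = sqrt(P**2 + r**2) + P*(6 + 4) = sqrt(P**2 + r**2) + P*10 = sqrt(P**2 + r**2) + 10*P)
(105 + C(10, Z))*145 = (105 + (sqrt(10**2 + 2**2) + 10*10))*145 = (105 + (sqrt(100 + 4) + 100))*145 = (105 + (sqrt(104) + 100))*145 = (105 + (2*sqrt(26) + 100))*145 = (105 + (100 + 2*sqrt(26)))*145 = (205 + 2*sqrt(26))*145 = 29725 + 290*sqrt(26)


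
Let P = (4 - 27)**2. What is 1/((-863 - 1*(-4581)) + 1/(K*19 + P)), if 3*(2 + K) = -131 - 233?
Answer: 5443/20237071 ≈ 0.00026896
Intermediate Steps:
K = -370/3 (K = -2 + (-131 - 233)/3 = -2 + (1/3)*(-364) = -2 - 364/3 = -370/3 ≈ -123.33)
P = 529 (P = (-23)**2 = 529)
1/((-863 - 1*(-4581)) + 1/(K*19 + P)) = 1/((-863 - 1*(-4581)) + 1/(-370/3*19 + 529)) = 1/((-863 + 4581) + 1/(-7030/3 + 529)) = 1/(3718 + 1/(-5443/3)) = 1/(3718 - 3/5443) = 1/(20237071/5443) = 5443/20237071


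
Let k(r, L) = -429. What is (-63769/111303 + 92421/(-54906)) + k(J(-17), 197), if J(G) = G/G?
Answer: -878497971833/2037067506 ≈ -431.26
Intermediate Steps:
J(G) = 1
(-63769/111303 + 92421/(-54906)) + k(J(-17), 197) = (-63769/111303 + 92421/(-54906)) - 429 = (-63769*1/111303 + 92421*(-1/54906)) - 429 = (-63769/111303 - 30807/18302) - 429 = -4596011759/2037067506 - 429 = -878497971833/2037067506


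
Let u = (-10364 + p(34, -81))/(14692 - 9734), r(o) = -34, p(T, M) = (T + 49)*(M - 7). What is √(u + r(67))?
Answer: 8*I*√3606945/2479 ≈ 6.1289*I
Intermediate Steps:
p(T, M) = (-7 + M)*(49 + T) (p(T, M) = (49 + T)*(-7 + M) = (-7 + M)*(49 + T))
u = -8834/2479 (u = (-10364 + (-343 - 7*34 + 49*(-81) - 81*34))/(14692 - 9734) = (-10364 + (-343 - 238 - 3969 - 2754))/4958 = (-10364 - 7304)*(1/4958) = -17668*1/4958 = -8834/2479 ≈ -3.5635)
√(u + r(67)) = √(-8834/2479 - 34) = √(-93120/2479) = 8*I*√3606945/2479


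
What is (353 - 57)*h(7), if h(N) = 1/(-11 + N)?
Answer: -74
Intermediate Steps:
(353 - 57)*h(7) = (353 - 57)/(-11 + 7) = 296/(-4) = 296*(-¼) = -74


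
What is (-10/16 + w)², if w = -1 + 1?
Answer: 25/64 ≈ 0.39063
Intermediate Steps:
w = 0
(-10/16 + w)² = (-10/16 + 0)² = (-10*1/16 + 0)² = (-5/8 + 0)² = (-5/8)² = 25/64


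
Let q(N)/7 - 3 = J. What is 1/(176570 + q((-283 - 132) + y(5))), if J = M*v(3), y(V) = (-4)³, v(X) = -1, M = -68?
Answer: 1/177067 ≈ 5.6476e-6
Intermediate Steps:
y(V) = -64
J = 68 (J = -68*(-1) = 68)
q(N) = 497 (q(N) = 21 + 7*68 = 21 + 476 = 497)
1/(176570 + q((-283 - 132) + y(5))) = 1/(176570 + 497) = 1/177067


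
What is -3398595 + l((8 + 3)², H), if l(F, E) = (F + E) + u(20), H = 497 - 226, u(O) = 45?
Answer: -3398158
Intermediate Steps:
H = 271
l(F, E) = 45 + E + F (l(F, E) = (F + E) + 45 = (E + F) + 45 = 45 + E + F)
-3398595 + l((8 + 3)², H) = -3398595 + (45 + 271 + (8 + 3)²) = -3398595 + (45 + 271 + 11²) = -3398595 + (45 + 271 + 121) = -3398595 + 437 = -3398158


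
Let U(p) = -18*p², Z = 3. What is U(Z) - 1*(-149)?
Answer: -13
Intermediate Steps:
U(Z) - 1*(-149) = -18*3² - 1*(-149) = -18*9 + 149 = -162 + 149 = -13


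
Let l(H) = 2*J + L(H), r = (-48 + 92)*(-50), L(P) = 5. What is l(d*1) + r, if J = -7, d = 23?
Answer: -2209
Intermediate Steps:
r = -2200 (r = 44*(-50) = -2200)
l(H) = -9 (l(H) = 2*(-7) + 5 = -14 + 5 = -9)
l(d*1) + r = -9 - 2200 = -2209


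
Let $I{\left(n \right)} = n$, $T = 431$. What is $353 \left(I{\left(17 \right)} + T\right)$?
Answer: $158144$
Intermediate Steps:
$353 \left(I{\left(17 \right)} + T\right) = 353 \left(17 + 431\right) = 353 \cdot 448 = 158144$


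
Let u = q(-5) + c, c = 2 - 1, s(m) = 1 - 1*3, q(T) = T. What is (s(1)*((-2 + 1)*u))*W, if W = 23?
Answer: -184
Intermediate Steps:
s(m) = -2 (s(m) = 1 - 3 = -2)
c = 1
u = -4 (u = -5 + 1 = -4)
(s(1)*((-2 + 1)*u))*W = -2*(-2 + 1)*(-4)*23 = -(-2)*(-4)*23 = -2*4*23 = -8*23 = -184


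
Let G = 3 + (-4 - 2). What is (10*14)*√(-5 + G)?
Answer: 280*I*√2 ≈ 395.98*I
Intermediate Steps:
G = -3 (G = 3 - 6 = -3)
(10*14)*√(-5 + G) = (10*14)*√(-5 - 3) = 140*√(-8) = 140*(2*I*√2) = 280*I*√2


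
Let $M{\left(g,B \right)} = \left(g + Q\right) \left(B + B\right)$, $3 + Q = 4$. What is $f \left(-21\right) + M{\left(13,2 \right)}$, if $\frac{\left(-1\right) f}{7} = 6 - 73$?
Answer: $-9793$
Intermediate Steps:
$Q = 1$ ($Q = -3 + 4 = 1$)
$f = 469$ ($f = - 7 \left(6 - 73\right) = \left(-7\right) \left(-67\right) = 469$)
$M{\left(g,B \right)} = 2 B \left(1 + g\right)$ ($M{\left(g,B \right)} = \left(g + 1\right) \left(B + B\right) = \left(1 + g\right) 2 B = 2 B \left(1 + g\right)$)
$f \left(-21\right) + M{\left(13,2 \right)} = 469 \left(-21\right) + 2 \cdot 2 \left(1 + 13\right) = -9849 + 2 \cdot 2 \cdot 14 = -9849 + 56 = -9793$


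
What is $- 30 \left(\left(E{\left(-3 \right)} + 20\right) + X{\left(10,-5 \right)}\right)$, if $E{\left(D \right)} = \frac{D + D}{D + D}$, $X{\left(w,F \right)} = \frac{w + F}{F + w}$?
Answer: $-660$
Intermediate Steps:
$X{\left(w,F \right)} = 1$ ($X{\left(w,F \right)} = \frac{F + w}{F + w} = 1$)
$E{\left(D \right)} = 1$ ($E{\left(D \right)} = \frac{2 D}{2 D} = 2 D \frac{1}{2 D} = 1$)
$- 30 \left(\left(E{\left(-3 \right)} + 20\right) + X{\left(10,-5 \right)}\right) = - 30 \left(\left(1 + 20\right) + 1\right) = - 30 \left(21 + 1\right) = \left(-30\right) 22 = -660$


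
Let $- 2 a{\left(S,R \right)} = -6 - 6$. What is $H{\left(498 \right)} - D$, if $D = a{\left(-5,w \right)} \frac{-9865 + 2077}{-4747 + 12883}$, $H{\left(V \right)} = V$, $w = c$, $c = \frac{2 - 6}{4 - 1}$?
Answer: $\frac{56923}{113} \approx 503.74$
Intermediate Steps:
$c = - \frac{4}{3} \approx -1.3333$
$w = - \frac{4}{3} \approx -1.3333$
$a{\left(S,R \right)} = 6$ ($a{\left(S,R \right)} = - \frac{-6 - 6}{2} = \left(- \frac{1}{2}\right) \left(-12\right) = 6$)
$D = - \frac{649}{113}$ ($D = 6 \frac{-9865 + 2077}{-4747 + 12883} = 6 \left(- \frac{7788}{8136}\right) = 6 \left(\left(-7788\right) \frac{1}{8136}\right) = 6 \left(- \frac{649}{678}\right) = - \frac{649}{113} \approx -5.7434$)
$H{\left(498 \right)} - D = 498 - - \frac{649}{113} = 498 + \frac{649}{113} = \frac{56923}{113}$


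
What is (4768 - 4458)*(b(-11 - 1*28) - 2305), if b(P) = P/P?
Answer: -714240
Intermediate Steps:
b(P) = 1
(4768 - 4458)*(b(-11 - 1*28) - 2305) = (4768 - 4458)*(1 - 2305) = 310*(-2304) = -714240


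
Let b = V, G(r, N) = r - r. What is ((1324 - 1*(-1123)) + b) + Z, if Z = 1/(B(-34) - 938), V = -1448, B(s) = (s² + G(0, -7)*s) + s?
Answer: 183817/184 ≈ 999.01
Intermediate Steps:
G(r, N) = 0
B(s) = s + s² (B(s) = (s² + 0*s) + s = (s² + 0) + s = s² + s = s + s²)
Z = 1/184 (Z = 1/(-34*(1 - 34) - 938) = 1/(-34*(-33) - 938) = 1/(1122 - 938) = 1/184 ≈ 0.0054348)
b = -1448
((1324 - 1*(-1123)) + b) + Z = ((1324 - 1*(-1123)) - 1448) + 1/184 = ((1324 + 1123) - 1448) + 1/184 = (2447 - 1448) + 1/184 = 999 + 1/184 = 183817/184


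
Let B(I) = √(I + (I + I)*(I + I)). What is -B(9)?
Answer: -3*√37 ≈ -18.248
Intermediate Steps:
B(I) = √(I + 4*I²) (B(I) = √(I + (2*I)*(2*I)) = √(I + 4*I²))
-B(9) = -√(9*(1 + 4*9)) = -√(9*(1 + 36)) = -√(9*37) = -√333 = -3*√37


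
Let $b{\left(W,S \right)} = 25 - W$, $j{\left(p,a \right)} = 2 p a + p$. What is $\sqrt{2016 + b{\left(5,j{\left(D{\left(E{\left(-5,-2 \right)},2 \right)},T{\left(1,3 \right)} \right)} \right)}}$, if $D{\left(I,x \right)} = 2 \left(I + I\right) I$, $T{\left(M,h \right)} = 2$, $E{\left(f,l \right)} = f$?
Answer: $2 \sqrt{509} \approx 45.122$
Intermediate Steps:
$D{\left(I,x \right)} = 4 I^{2}$ ($D{\left(I,x \right)} = 2 \cdot 2 I I = 4 I I = 4 I^{2}$)
$j{\left(p,a \right)} = p + 2 a p$ ($j{\left(p,a \right)} = 2 a p + p = p + 2 a p$)
$\sqrt{2016 + b{\left(5,j{\left(D{\left(E{\left(-5,-2 \right)},2 \right)},T{\left(1,3 \right)} \right)} \right)}} = \sqrt{2016 + \left(25 - 5\right)} = \sqrt{2016 + 20} = \sqrt{2036} = 2 \sqrt{509}$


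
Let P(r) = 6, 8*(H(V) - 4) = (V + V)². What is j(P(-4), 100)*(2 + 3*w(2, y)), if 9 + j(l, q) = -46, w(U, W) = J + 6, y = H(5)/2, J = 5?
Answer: -1925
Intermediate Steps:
H(V) = 4 + V²/2 (H(V) = 4 + (V + V)²/8 = 4 + (2*V)²/8 = 4 + (4*V²)/8 = 4 + V²/2)
y = 33/4 (y = (4 + (½)*5²)/2 = (4 + (½)*25)*(½) = (4 + 25/2)*(½) = (33/2)*(½) = 33/4 ≈ 8.2500)
w(U, W) = 11 (w(U, W) = 5 + 6 = 11)
j(l, q) = -55 (j(l, q) = -9 - 46 = -55)
j(P(-4), 100)*(2 + 3*w(2, y)) = -55*(2 + 3*11) = -55*(2 + 33) = -55*35 = -1925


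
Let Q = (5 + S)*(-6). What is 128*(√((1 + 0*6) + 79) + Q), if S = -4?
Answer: -768 + 512*√5 ≈ 376.87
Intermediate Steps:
Q = -6 (Q = (5 - 4)*(-6) = 1*(-6) = -6)
128*(√((1 + 0*6) + 79) + Q) = 128*(√((1 + 0*6) + 79) - 6) = 128*(√((1 + 0) + 79) - 6) = 128*(√(1 + 79) - 6) = 128*(√80 - 6) = 128*(4*√5 - 6) = 128*(-6 + 4*√5) = -768 + 512*√5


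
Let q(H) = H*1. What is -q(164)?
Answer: -164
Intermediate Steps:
q(H) = H
-q(164) = -1*164 = -164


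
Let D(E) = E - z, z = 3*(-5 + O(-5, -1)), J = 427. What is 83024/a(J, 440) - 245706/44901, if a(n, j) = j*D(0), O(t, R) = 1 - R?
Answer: 12754004/823185 ≈ 15.493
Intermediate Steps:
z = -9 (z = 3*(-5 + (1 - 1*(-1))) = 3*(-5 + (1 + 1)) = 3*(-5 + 2) = 3*(-3) = -9)
D(E) = 9 + E (D(E) = E - 1*(-9) = E + 9 = 9 + E)
a(n, j) = 9*j (a(n, j) = j*(9 + 0) = j*9 = 9*j)
83024/a(J, 440) - 245706/44901 = 83024/((9*440)) - 245706/44901 = 83024/3960 - 245706*1/44901 = 83024*(1/3960) - 81902/14967 = 10378/495 - 81902/14967 = 12754004/823185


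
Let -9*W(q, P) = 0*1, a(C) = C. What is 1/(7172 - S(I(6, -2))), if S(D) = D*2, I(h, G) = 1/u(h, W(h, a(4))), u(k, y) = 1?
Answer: 1/7170 ≈ 0.00013947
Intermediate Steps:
W(q, P) = 0 (W(q, P) = -0 = -⅑*0 = 0)
I(h, G) = 1 (I(h, G) = 1/1 = 1)
S(D) = 2*D
1/(7172 - S(I(6, -2))) = 1/(7172 - 2) = 1/7170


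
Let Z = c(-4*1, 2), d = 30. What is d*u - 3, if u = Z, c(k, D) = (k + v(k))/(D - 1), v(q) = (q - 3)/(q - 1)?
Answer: -81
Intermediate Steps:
v(q) = (-3 + q)/(-1 + q)
c(k, D) = (k + (-3 + k)/(-1 + k))/(-1 + D) (c(k, D) = (k + (-3 + k)/(-1 + k))/(D - 1) = (k + (-3 + k)/(-1 + k))/(-1 + D))
Z = -13/5 (Z = (-3 + (-4*1)²)/(1 - 1*2 - (-4) + 2*(-4*1)) = (-3 + (-4)²)/(1 - 2 - 1*(-4) + 2*(-4)) = (-3 + 16)/(1 - 2 + 4 - 8) = 13/(-5) = -⅕*13 = -13/5 ≈ -2.6000)
u = -13/5 ≈ -2.6000
d*u - 3 = 30*(-13/5) - 3 = -78 - 3 = -81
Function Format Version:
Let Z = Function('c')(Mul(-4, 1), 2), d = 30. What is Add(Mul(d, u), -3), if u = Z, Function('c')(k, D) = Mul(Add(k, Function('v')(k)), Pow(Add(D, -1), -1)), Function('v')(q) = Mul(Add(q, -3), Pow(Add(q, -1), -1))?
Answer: -81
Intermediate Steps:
Function('v')(q) = Mul(Pow(Add(-1, q), -1), Add(-3, q)) (Function('v')(q) = Mul(Add(-3, q), Pow(Add(-1, q), -1)) = Mul(Pow(Add(-1, q), -1), Add(-3, q)))
Function('c')(k, D) = Mul(Pow(Add(-1, D), -1), Add(k, Mul(Pow(Add(-1, k), -1), Add(-3, k)))) (Function('c')(k, D) = Mul(Add(k, Mul(Pow(Add(-1, k), -1), Add(-3, k))), Pow(Add(D, -1), -1)) = Mul(Add(k, Mul(Pow(Add(-1, k), -1), Add(-3, k))), Pow(Add(-1, D), -1)) = Mul(Pow(Add(-1, D), -1), Add(k, Mul(Pow(Add(-1, k), -1), Add(-3, k)))))
Z = Rational(-13, 5) (Z = Mul(Pow(Add(1, Mul(-1, 2), Mul(-1, Mul(-4, 1)), Mul(2, Mul(-4, 1))), -1), Add(-3, Pow(Mul(-4, 1), 2))) = Mul(Pow(Add(1, -2, Mul(-1, -4), Mul(2, -4)), -1), Add(-3, Pow(-4, 2))) = Mul(Pow(Add(1, -2, 4, -8), -1), Add(-3, 16)) = Mul(Pow(-5, -1), 13) = Mul(Rational(-1, 5), 13) = Rational(-13, 5) ≈ -2.6000)
u = Rational(-13, 5) ≈ -2.6000
Add(Mul(d, u), -3) = Add(Mul(30, Rational(-13, 5)), -3) = Add(-78, -3) = -81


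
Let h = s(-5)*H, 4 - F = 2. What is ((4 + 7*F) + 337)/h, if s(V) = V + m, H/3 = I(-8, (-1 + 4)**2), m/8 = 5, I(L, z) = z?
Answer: 71/189 ≈ 0.37566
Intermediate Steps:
F = 2 (F = 4 - 1*2 = 4 - 2 = 2)
m = 40 (m = 8*5 = 40)
H = 27 (H = 3*(-1 + 4)**2 = 3*3**2 = 3*9 = 27)
s(V) = 40 + V (s(V) = V + 40 = 40 + V)
h = 945 (h = (40 - 5)*27 = 35*27 = 945)
((4 + 7*F) + 337)/h = ((4 + 7*2) + 337)/945 = ((4 + 14) + 337)*(1/945) = (18 + 337)*(1/945) = 355*(1/945) = 71/189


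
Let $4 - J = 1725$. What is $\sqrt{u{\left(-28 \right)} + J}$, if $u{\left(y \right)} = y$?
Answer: $i \sqrt{1749} \approx 41.821 i$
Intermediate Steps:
$J = -1721$ ($J = 4 - 1725 = -1721$)
$\sqrt{u{\left(-28 \right)} + J} = \sqrt{-28 - 1721} = \sqrt{-1749} = i \sqrt{1749}$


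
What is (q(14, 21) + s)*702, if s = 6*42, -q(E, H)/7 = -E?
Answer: 245700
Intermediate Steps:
q(E, H) = 7*E (q(E, H) = -(-7)*E = 7*E)
s = 252
(q(14, 21) + s)*702 = (7*14 + 252)*702 = (98 + 252)*702 = 350*702 = 245700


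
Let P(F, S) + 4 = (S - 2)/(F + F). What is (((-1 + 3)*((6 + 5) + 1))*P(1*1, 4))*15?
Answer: -1080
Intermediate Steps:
P(F, S) = -4 + (-2 + S)/(2*F) (P(F, S) = -4 + (S - 2)/(F + F) = -4 + (-2 + S)/((2*F)) = -4 + (-2 + S)*(1/(2*F)) = -4 + (-2 + S)/(2*F))
(((-1 + 3)*((6 + 5) + 1))*P(1*1, 4))*15 = (((-1 + 3)*((6 + 5) + 1))*((-2 + 4 - 8)/(2*((1*1)))))*15 = ((2*(11 + 1))*((½)*(-2 + 4 - 8*1)/1))*15 = ((2*12)*((½)*1*(-2 + 4 - 8)))*15 = (24*((½)*1*(-6)))*15 = (24*(-3))*15 = -72*15 = -1080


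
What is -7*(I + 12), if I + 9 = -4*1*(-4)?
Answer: -133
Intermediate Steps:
I = 7 (I = -9 - 4*1*(-4) = -9 - 4*(-4) = -9 + 16 = 7)
-7*(I + 12) = -7*(7 + 12) = -7*19 = -133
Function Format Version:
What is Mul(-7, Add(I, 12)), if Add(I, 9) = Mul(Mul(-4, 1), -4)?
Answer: -133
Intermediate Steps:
I = 7 (I = Add(-9, Mul(Mul(-4, 1), -4)) = Add(-9, Mul(-4, -4)) = Add(-9, 16) = 7)
Mul(-7, Add(I, 12)) = Mul(-7, Add(7, 12)) = Mul(-7, 19) = -133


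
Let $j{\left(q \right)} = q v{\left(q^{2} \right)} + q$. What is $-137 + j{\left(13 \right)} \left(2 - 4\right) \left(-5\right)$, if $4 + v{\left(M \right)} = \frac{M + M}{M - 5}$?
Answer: $- \frac{10622}{41} \approx -259.07$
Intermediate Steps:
$v{\left(M \right)} = -4 + \frac{2 M}{-5 + M}$ ($v{\left(M \right)} = -4 + \frac{M + M}{M - 5} = -4 + \frac{2 M}{-5 + M}$)
$j{\left(q \right)} = q + \frac{2 q \left(10 - q^{2}\right)}{-5 + q^{2}}$ ($j{\left(q \right)} = q \frac{2 \left(10 - q^{2}\right)}{-5 + q^{2}} + q = \frac{2 q \left(10 - q^{2}\right)}{-5 + q^{2}} + q = q + \frac{2 q \left(10 - q^{2}\right)}{-5 + q^{2}}$)
$-137 + j{\left(13 \right)} \left(2 - 4\right) \left(-5\right) = -137 + \frac{13 \left(15 - 13^{2}\right)}{-5 + 13^{2}} \left(2 - 4\right) \left(-5\right) = -137 + \frac{13 \left(15 - 169\right)}{-5 + 169} \left(\left(-2\right) \left(-5\right)\right) = -137 + \frac{13 \left(15 - 169\right)}{164} \cdot 10 = -137 + 13 \cdot \frac{1}{164} \left(-154\right) 10 = -137 - \frac{5005}{41} = - \frac{10622}{41}$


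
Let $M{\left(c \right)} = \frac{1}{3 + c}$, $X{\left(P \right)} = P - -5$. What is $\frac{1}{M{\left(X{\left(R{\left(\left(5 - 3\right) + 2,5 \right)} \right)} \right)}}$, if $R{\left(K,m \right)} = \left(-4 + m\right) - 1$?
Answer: $8$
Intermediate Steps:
$R{\left(K,m \right)} = -5 + m$
$X{\left(P \right)} = 5 + P$ ($X{\left(P \right)} = P + 5 = 5 + P$)
$\frac{1}{M{\left(X{\left(R{\left(\left(5 - 3\right) + 2,5 \right)} \right)} \right)}} = \frac{1}{\frac{1}{3 + \left(5 + \left(-5 + 5\right)\right)}} = \frac{1}{\frac{1}{3 + \left(5 + 0\right)}} = \frac{1}{\frac{1}{3 + 5}} = \frac{1}{\frac{1}{8}} = 8$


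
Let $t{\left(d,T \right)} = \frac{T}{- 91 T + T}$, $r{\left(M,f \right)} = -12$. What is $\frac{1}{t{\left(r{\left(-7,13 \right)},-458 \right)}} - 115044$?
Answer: $-115134$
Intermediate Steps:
$t{\left(d,T \right)} = - \frac{1}{90}$ ($t{\left(d,T \right)} = \frac{T}{\left(-90\right) T} = T \left(- \frac{1}{90 T}\right) = - \frac{1}{90}$)
$\frac{1}{t{\left(r{\left(-7,13 \right)},-458 \right)}} - 115044 = \frac{1}{- \frac{1}{90}} - 115044 = -90 - 115044 = -115134$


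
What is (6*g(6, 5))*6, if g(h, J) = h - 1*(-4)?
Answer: 360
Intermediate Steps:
g(h, J) = 4 + h (g(h, J) = h + 4 = 4 + h)
(6*g(6, 5))*6 = (6*(4 + 6))*6 = (6*10)*6 = 60*6 = 360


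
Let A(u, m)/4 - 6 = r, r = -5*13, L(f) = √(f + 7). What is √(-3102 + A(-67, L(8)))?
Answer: I*√3338 ≈ 57.775*I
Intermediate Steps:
L(f) = √(7 + f)
r = -65
A(u, m) = -236 (A(u, m) = 24 + 4*(-65) = 24 - 260 = -236)
√(-3102 + A(-67, L(8))) = √(-3102 - 236) = √(-3338) = I*√3338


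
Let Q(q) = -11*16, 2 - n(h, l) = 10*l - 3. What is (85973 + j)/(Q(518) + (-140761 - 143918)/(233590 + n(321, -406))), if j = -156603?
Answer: 16785572650/42111959 ≈ 398.59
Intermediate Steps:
n(h, l) = 5 - 10*l (n(h, l) = 2 - (10*l - 3) = 2 - (-3 + 10*l) = 2 + (3 - 10*l) = 5 - 10*l)
Q(q) = -176
(85973 + j)/(Q(518) + (-140761 - 143918)/(233590 + n(321, -406))) = (85973 - 156603)/(-176 + (-140761 - 143918)/(233590 + (5 - 10*(-406)))) = -70630/(-176 - 284679/(233590 + (5 + 4060))) = -70630/(-176 - 284679/(233590 + 4065)) = -70630/(-176 - 284679/237655) = -70630/(-42111959/237655) = -70630*(-237655/42111959) = 16785572650/42111959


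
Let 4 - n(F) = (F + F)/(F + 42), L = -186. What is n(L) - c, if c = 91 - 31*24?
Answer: 7853/12 ≈ 654.42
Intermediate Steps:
n(F) = 4 - 2*F/(42 + F) (n(F) = 4 - (F + F)/(F + 42) = 4 - 2*F/(42 + F))
c = -653 (c = 91 - 744 = -653)
n(L) - c = 2*(84 - 186)/(42 - 186) - 1*(-653) = 2*(-102)/(-144) + 653 = 2*(-1/144)*(-102) + 653 = 17/12 + 653 = 7853/12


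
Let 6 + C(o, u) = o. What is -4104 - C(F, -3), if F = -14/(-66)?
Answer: -135241/33 ≈ -4098.2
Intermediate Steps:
F = 7/33 (F = -14*(-1/66) = 7/33 ≈ 0.21212)
C(o, u) = -6 + o
-4104 - C(F, -3) = -4104 - (-6 + 7/33) = -4104 - 1*(-191/33) = -4104 + 191/33 = -135241/33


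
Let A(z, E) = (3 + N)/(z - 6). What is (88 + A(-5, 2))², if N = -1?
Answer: 933156/121 ≈ 7712.0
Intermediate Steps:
A(z, E) = 2/(-6 + z) (A(z, E) = (3 - 1)/(z - 6) = 2/(-6 + z))
(88 + A(-5, 2))² = (88 + 2/(-6 - 5))² = (88 + 2/(-11))² = (88 + 2*(-1/11))² = (88 - 2/11)² = (966/11)² = 933156/121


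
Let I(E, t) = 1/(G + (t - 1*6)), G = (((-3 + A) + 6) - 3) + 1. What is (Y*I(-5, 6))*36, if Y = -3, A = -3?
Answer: 54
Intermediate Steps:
G = -2 (G = (((-3 - 3) + 6) - 3) + 1 = ((-6 + 6) - 3) + 1 = (0 - 3) + 1 = -3 + 1 = -2)
I(E, t) = 1/(-8 + t) (I(E, t) = 1/(-2 + (t - 1*6)) = 1/(-2 + (t - 6)) = 1/(-2 + (-6 + t)) = 1/(-8 + t))
(Y*I(-5, 6))*36 = -3/(-8 + 6)*36 = -3/(-2)*36 = -3*(-½)*36 = (3/2)*36 = 54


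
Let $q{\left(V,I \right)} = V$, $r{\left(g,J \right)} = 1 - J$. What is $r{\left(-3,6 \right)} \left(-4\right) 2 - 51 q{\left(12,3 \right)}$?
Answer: $-572$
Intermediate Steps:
$r{\left(-3,6 \right)} \left(-4\right) 2 - 51 q{\left(12,3 \right)} = \left(1 - 6\right) \left(-4\right) 2 - 612 = \left(-5\right) \left(-4\right) 2 - 612 = 20 \cdot 2 - 612 = 40 - 612 = -572$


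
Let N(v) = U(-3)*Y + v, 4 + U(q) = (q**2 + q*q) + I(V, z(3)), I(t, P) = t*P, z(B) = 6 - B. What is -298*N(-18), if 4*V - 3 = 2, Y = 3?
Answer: -21009/2 ≈ -10505.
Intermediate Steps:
V = 5/4 (V = 3/4 + (1/4)*2 = 3/4 + 1/2 = 5/4 ≈ 1.2500)
I(t, P) = P*t
U(q) = -1/4 + 2*q**2 (U(q) = -4 + ((q**2 + q*q) + (6 - 1*3)*(5/4)) = -4 + ((q**2 + q**2) + (6 - 3)*(5/4)) = -4 + (2*q**2 + 3*(5/4)) = -4 + (2*q**2 + 15/4) = -4 + (15/4 + 2*q**2) = -1/4 + 2*q**2)
N(v) = 213/4 + v (N(v) = (-1/4 + 2*(-3)**2)*3 + v = (-1/4 + 2*9)*3 + v = (-1/4 + 18)*3 + v = (71/4)*3 + v = 213/4 + v)
-298*N(-18) = -298*(213/4 - 18) = -298*141/4 = -21009/2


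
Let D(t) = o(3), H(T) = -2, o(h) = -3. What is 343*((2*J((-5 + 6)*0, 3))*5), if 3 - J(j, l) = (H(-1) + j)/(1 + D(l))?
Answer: 6860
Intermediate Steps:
D(t) = -3
J(j, l) = 2 + j/2 (J(j, l) = 3 - (-2 + j)/(1 - 3) = 3 - (-2 + j)/(-2) = 3 - (-2 + j)*(-1)/2 = 3 - (1 - j/2) = 3 + (-1 + j/2) = 2 + j/2)
343*((2*J((-5 + 6)*0, 3))*5) = 343*((2*(2 + ((-5 + 6)*0)/2))*5) = 343*((2*(2 + (1*0)/2))*5) = 343*((2*(2 + (½)*0))*5) = 343*((2*(2 + 0))*5) = 343*((2*2)*5) = 343*(4*5) = 343*20 = 6860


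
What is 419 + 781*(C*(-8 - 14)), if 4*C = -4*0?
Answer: 419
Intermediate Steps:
C = 0 (C = (-4*0)/4 = (¼)*0 = 0)
419 + 781*(C*(-8 - 14)) = 419 + 781*(0*(-8 - 14)) = 419 + 781*(0*(-22)) = 419 + 781*0 = 419 + 0 = 419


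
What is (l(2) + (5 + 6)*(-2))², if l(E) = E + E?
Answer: 324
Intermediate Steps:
l(E) = 2*E
(l(2) + (5 + 6)*(-2))² = (2*2 + (5 + 6)*(-2))² = (4 + 11*(-2))² = (4 - 22)² = (-18)² = 324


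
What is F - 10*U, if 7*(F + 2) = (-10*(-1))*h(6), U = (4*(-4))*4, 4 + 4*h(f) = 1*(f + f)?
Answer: 4486/7 ≈ 640.86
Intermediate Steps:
h(f) = -1 + f/2 (h(f) = -1 + (1*(f + f))/4 = -1 + (1*(2*f))/4 = -1 + (2*f)/4 = -1 + f/2)
U = -64 (U = -16*4 = -64)
F = 6/7 (F = -2 + ((-10*(-1))*(-1 + (½)*6))/7 = -2 + ((-5*(-2))*(-1 + 3))/7 = -2 + (10*2)/7 = -2 + (⅐)*20 = -2 + 20/7 = 6/7 ≈ 0.85714)
F - 10*U = 6/7 - 10*(-64) = 6/7 + 640 = 4486/7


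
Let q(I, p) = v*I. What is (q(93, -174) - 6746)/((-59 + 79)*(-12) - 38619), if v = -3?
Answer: 7025/38859 ≈ 0.18078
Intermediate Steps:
q(I, p) = -3*I
(q(93, -174) - 6746)/((-59 + 79)*(-12) - 38619) = (-3*93 - 6746)/((-59 + 79)*(-12) - 38619) = (-279 - 6746)/(20*(-12) - 38619) = -7025/(-240 - 38619) = -7025/(-38859) = -7025*(-1/38859) = 7025/38859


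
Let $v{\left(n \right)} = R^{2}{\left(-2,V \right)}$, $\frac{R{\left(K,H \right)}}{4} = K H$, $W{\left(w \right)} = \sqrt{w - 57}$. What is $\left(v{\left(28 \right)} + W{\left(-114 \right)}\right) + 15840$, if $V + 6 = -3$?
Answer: $21024 + 3 i \sqrt{19} \approx 21024.0 + 13.077 i$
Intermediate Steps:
$W{\left(w \right)} = \sqrt{-57 + w}$
$V = -9$ ($V = -6 - 3 = -9$)
$R{\left(K,H \right)} = 4 H K$ ($R{\left(K,H \right)} = 4 K H = 4 H K$)
$v{\left(n \right)} = 5184$ ($v{\left(n \right)} = \left(4 \left(-9\right) \left(-2\right)\right)^{2} = 72^{2} = 5184$)
$\left(v{\left(28 \right)} + W{\left(-114 \right)}\right) + 15840 = \left(5184 + \sqrt{-57 - 114}\right) + 15840 = \left(5184 + \sqrt{-171}\right) + 15840 = \left(5184 + 3 i \sqrt{19}\right) + 15840 = 21024 + 3 i \sqrt{19}$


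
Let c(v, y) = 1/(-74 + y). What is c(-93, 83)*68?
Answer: 68/9 ≈ 7.5556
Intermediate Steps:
c(-93, 83)*68 = 68/(-74 + 83) = 68/9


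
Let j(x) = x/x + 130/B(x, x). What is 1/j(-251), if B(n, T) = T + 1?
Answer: 25/12 ≈ 2.0833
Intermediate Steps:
B(n, T) = 1 + T
j(x) = 1 + 130/(1 + x) (j(x) = x/x + 130/(1 + x) = 1 + 130/(1 + x))
1/j(-251) = 1/((131 - 251)/(1 - 251)) = 1/(-120/(-250)) = 1/(-1/250*(-120)) = 1/(12/25) = 25/12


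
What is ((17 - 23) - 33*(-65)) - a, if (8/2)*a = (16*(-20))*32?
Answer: 4699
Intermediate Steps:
a = -2560 (a = ((16*(-20))*32)/4 = (-320*32)/4 = (¼)*(-10240) = -2560)
((17 - 23) - 33*(-65)) - a = ((17 - 23) - 33*(-65)) - 1*(-2560) = (-6 + 2145) + 2560 = 2139 + 2560 = 4699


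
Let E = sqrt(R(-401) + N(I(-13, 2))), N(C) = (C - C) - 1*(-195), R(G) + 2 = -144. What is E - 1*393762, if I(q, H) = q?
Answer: -393755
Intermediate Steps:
R(G) = -146 (R(G) = -2 - 144 = -146)
N(C) = 195 (N(C) = 0 + 195 = 195)
E = 7 (E = sqrt(-146 + 195) = sqrt(49) = 7)
E - 1*393762 = 7 - 1*393762 = 7 - 393762 = -393755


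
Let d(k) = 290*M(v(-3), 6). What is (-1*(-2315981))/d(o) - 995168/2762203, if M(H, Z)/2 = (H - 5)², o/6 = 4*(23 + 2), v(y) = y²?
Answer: 6387974507103/25633243840 ≈ 249.21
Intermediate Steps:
o = 600 (o = 6*(4*(23 + 2)) = 6*(4*25) = 6*100 = 600)
M(H, Z) = 2*(-5 + H)² (M(H, Z) = 2*(H - 5)² = 2*(-5 + H)²)
d(k) = 9280 (d(k) = 290*(2*(-5 + (-3)²)²) = 290*(2*(-5 + 9)²) = 290*(2*4²) = 290*(2*16) = 290*32 = 9280)
(-1*(-2315981))/d(o) - 995168/2762203 = -1*(-2315981)/9280 - 995168/2762203 = 2315981*(1/9280) - 995168*1/2762203 = 2315981/9280 - 995168/2762203 = 6387974507103/25633243840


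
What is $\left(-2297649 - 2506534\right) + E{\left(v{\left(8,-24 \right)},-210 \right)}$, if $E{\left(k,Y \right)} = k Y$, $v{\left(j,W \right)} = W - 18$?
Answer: $-4795363$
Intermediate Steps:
$v{\left(j,W \right)} = -18 + W$
$E{\left(k,Y \right)} = Y k$
$\left(-2297649 - 2506534\right) + E{\left(v{\left(8,-24 \right)},-210 \right)} = \left(-2297649 - 2506534\right) - 210 \left(-18 - 24\right) = -4804183 - -8820 = -4804183 + 8820 = -4795363$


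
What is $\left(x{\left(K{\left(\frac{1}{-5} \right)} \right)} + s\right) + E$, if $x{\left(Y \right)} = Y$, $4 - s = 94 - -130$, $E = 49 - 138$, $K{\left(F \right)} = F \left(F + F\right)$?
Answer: $- \frac{7723}{25} \approx -308.92$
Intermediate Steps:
$K{\left(F \right)} = 2 F^{2}$ ($K{\left(F \right)} = F 2 F = 2 F^{2}$)
$E = -89$ ($E = 49 - 138 = -89$)
$s = -220$ ($s = 4 - \left(94 - -130\right) = 4 - \left(94 + 130\right) = 4 - 224 = -220$)
$\left(x{\left(K{\left(\frac{1}{-5} \right)} \right)} + s\right) + E = \left(2 \left(\frac{1}{-5}\right)^{2} - 220\right) - 89 = \left(2 \left(- \frac{1}{5}\right)^{2} - 220\right) - 89 = \left(2 \cdot \frac{1}{25} - 220\right) - 89 = \left(\frac{2}{25} - 220\right) - 89 = - \frac{5498}{25} - 89 = - \frac{7723}{25}$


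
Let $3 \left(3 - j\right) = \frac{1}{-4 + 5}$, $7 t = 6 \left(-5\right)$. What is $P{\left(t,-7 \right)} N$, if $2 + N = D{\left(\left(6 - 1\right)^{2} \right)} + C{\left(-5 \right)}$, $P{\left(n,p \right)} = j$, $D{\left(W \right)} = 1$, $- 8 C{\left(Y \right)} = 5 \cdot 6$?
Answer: $- \frac{38}{3} \approx -12.667$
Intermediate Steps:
$C{\left(Y \right)} = - \frac{15}{4}$ ($C{\left(Y \right)} = - \frac{5 \cdot 6}{8} = \left(- \frac{1}{8}\right) 30 = - \frac{15}{4}$)
$t = - \frac{30}{7}$ ($t = \frac{6 \left(-5\right)}{7} = \frac{1}{7} \left(-30\right) = - \frac{30}{7} \approx -4.2857$)
$j = \frac{8}{3}$ ($j = 3 - \frac{1}{3 \left(-4 + 5\right)} = 3 - \frac{1}{3 \cdot 1} = 3 - \frac{1}{3} = \frac{8}{3} \approx 2.6667$)
$P{\left(n,p \right)} = \frac{8}{3}$
$N = - \frac{19}{4}$ ($N = -2 + \left(1 - \frac{15}{4}\right) = -2 - \frac{11}{4} = - \frac{19}{4} \approx -4.75$)
$P{\left(t,-7 \right)} N = \frac{8}{3} \left(- \frac{19}{4}\right) = - \frac{38}{3}$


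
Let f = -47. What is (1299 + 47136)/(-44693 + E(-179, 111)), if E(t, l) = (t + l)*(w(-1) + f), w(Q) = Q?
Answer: -48435/41429 ≈ -1.1691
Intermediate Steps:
E(t, l) = -48*l - 48*t (E(t, l) = (t + l)*(-1 - 47) = (l + t)*(-48) = -48*l - 48*t)
(1299 + 47136)/(-44693 + E(-179, 111)) = (1299 + 47136)/(-44693 + (-48*111 - 48*(-179))) = 48435/(-44693 + (-5328 + 8592)) = 48435/(-44693 + 3264) = 48435/(-41429) = 48435*(-1/41429) = -48435/41429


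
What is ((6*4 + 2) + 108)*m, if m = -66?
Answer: -8844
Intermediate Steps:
((6*4 + 2) + 108)*m = ((6*4 + 2) + 108)*(-66) = ((24 + 2) + 108)*(-66) = (26 + 108)*(-66) = 134*(-66) = -8844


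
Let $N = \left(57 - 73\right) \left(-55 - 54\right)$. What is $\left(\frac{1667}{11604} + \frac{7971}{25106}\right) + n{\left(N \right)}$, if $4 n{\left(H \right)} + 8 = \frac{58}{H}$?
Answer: $- \frac{194408336495}{127019890464} \approx -1.5305$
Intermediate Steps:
$N = 1744$ ($N = \left(-16\right) \left(-109\right) = 1744$)
$n{\left(H \right)} = -2 + \frac{29}{2 H}$ ($n{\left(H \right)} = -2 + \frac{58 \frac{1}{H}}{4} = -2 + \frac{29}{2 H}$)
$\left(\frac{1667}{11604} + \frac{7971}{25106}\right) + n{\left(N \right)} = \left(\frac{1667}{11604} + \frac{7971}{25106}\right) - \left(2 - \frac{29}{2 \cdot 1744}\right) = \left(1667 \cdot \frac{1}{11604} + 7971 \cdot \frac{1}{25106}\right) + \left(-2 + \frac{29}{2} \cdot \frac{1}{1744}\right) = \left(\frac{1667}{11604} + \frac{7971}{25106}\right) + \left(-2 + \frac{29}{3488}\right) = \frac{67173593}{145665012} - \frac{6947}{3488} = - \frac{194408336495}{127019890464}$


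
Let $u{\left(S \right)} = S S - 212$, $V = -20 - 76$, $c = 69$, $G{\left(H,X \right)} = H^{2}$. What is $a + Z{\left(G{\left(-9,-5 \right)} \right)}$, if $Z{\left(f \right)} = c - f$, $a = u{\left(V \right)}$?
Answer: $8992$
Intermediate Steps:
$V = -96$ ($V = -20 - 76 = -96$)
$u{\left(S \right)} = -212 + S^{2}$ ($u{\left(S \right)} = S^{2} - 212 = -212 + S^{2}$)
$a = 9004$ ($a = -212 + \left(-96\right)^{2} = -212 + 9216 = 9004$)
$Z{\left(f \right)} = 69 - f$
$a + Z{\left(G{\left(-9,-5 \right)} \right)} = 9004 + \left(69 - \left(-9\right)^{2}\right) = 9004 + \left(69 - 81\right) = 9004 - 12 = 8992$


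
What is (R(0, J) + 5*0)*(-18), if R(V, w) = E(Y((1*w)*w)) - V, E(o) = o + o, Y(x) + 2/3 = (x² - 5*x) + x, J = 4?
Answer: -6888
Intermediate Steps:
Y(x) = -⅔ + x² - 4*x (Y(x) = -⅔ + ((x² - 5*x) + x) = -⅔ + (x² - 4*x) = -⅔ + x² - 4*x)
E(o) = 2*o
R(V, w) = -4/3 - V - 8*w² + 2*w⁴ (R(V, w) = 2*(-⅔ + ((1*w)*w)² - 4*1*w*w) - V = 2*(-⅔ + (w*w)² - 4*w*w) - V = 2*(-⅔ + (w²)² - 4*w²) - V = 2*(-⅔ + w⁴ - 4*w²) - V = (-4/3 - 8*w² + 2*w⁴) - V = -4/3 - V - 8*w² + 2*w⁴)
(R(0, J) + 5*0)*(-18) = ((-4/3 - 1*0 - 8*4² + 2*4⁴) + 5*0)*(-18) = ((-4/3 + 0 - 8*16 + 2*256) + 0)*(-18) = ((-4/3 + 0 - 128 + 512) + 0)*(-18) = (1148/3 + 0)*(-18) = (1148/3)*(-18) = -6888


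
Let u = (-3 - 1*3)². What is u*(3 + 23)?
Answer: 936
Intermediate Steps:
u = 36 (u = (-3 - 3)² = (-6)² = 36)
u*(3 + 23) = 36*(3 + 23) = 36*26 = 936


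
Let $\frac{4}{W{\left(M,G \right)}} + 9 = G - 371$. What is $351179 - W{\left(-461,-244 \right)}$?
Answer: $\frac{54783925}{156} \approx 3.5118 \cdot 10^{5}$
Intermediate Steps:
$W{\left(M,G \right)} = \frac{4}{-380 + G}$ ($W{\left(M,G \right)} = \frac{4}{-9 + \left(G - 371\right)} = \frac{4}{-9 + \left(-371 + G\right)} = \frac{4}{-380 + G}$)
$351179 - W{\left(-461,-244 \right)} = 351179 - \frac{4}{-380 - 244} = 351179 - \frac{4}{-624} = 351179 - 4 \left(- \frac{1}{624}\right) = 351179 - - \frac{1}{156} = 351179 + \frac{1}{156} = \frac{54783925}{156}$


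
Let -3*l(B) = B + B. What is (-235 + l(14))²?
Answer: 537289/9 ≈ 59699.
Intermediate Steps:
l(B) = -2*B/3 (l(B) = -(B + B)/3 = -2*B/3)
(-235 + l(14))² = (-235 - ⅔*14)² = (-235 - 28/3)² = (-733/3)² = 537289/9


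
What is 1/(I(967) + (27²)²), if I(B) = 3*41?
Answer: 1/531564 ≈ 1.8812e-6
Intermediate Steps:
I(B) = 123
1/(I(967) + (27²)²) = 1/(123 + (27²)²) = 1/(123 + 729²) = 1/(123 + 531441) = 1/531564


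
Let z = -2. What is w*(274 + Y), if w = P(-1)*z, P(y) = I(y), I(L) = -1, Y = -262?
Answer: 24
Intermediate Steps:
P(y) = -1
w = 2 (w = -1*(-2) = 2)
w*(274 + Y) = 2*(274 - 262) = 2*12 = 24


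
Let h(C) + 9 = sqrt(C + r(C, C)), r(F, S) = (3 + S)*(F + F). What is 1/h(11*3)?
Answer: 3/776 + sqrt(2409)/2328 ≈ 0.024949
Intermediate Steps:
r(F, S) = 2*F*(3 + S) (r(F, S) = (3 + S)*(2*F) = 2*F*(3 + S))
h(C) = -9 + sqrt(C + 2*C*(3 + C))
1/h(11*3) = 1/(-9 + sqrt((11*3)*(7 + 2*(11*3)))) = 1/(-9 + sqrt(33*(7 + 2*33))) = 1/(-9 + sqrt(33*(7 + 66))) = 1/(-9 + sqrt(33*73)) = 1/(-9 + sqrt(2409))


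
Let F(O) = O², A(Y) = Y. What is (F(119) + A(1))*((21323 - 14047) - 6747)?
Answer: 7491698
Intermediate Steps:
(F(119) + A(1))*((21323 - 14047) - 6747) = (119² + 1)*((21323 - 14047) - 6747) = (14161 + 1)*(7276 - 6747) = 14162*529 = 7491698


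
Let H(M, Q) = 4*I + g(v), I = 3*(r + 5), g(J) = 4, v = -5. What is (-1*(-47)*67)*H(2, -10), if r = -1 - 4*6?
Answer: -743164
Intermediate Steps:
r = -25 (r = -1 - 24 = -25)
I = -60 (I = 3*(-25 + 5) = 3*(-20) = -60)
H(M, Q) = -236 (H(M, Q) = 4*(-60) + 4 = -240 + 4 = -236)
(-1*(-47)*67)*H(2, -10) = (-1*(-47)*67)*(-236) = (47*67)*(-236) = 3149*(-236) = -743164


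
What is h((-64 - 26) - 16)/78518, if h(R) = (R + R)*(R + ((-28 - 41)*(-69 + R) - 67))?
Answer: -114692/3569 ≈ -32.136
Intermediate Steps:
h(R) = 2*R*(4694 - 68*R) (h(R) = (2*R)*(R + (-69*(-69 + R) - 67)) = (2*R)*(R + ((4761 - 69*R) - 67)) = (2*R)*(R + (4694 - 69*R)) = (2*R)*(4694 - 68*R) = 2*R*(4694 - 68*R))
h((-64 - 26) - 16)/78518 = (4*((-64 - 26) - 16)*(2347 - 34*((-64 - 26) - 16)))/78518 = (4*(-90 - 16)*(2347 - 34*(-90 - 16)))*(1/78518) = (4*(-106)*(2347 - 34*(-106)))*(1/78518) = (4*(-106)*(2347 + 3604))*(1/78518) = (4*(-106)*5951)*(1/78518) = -2523224*1/78518 = -114692/3569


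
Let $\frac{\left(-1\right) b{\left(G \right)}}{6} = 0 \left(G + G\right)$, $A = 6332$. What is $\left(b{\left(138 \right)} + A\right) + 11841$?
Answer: $18173$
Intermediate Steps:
$b{\left(G \right)} = 0$ ($b{\left(G \right)} = - 6 \cdot 0 \left(G + G\right) = - 6 \cdot 0 \cdot 2 G = \left(-6\right) 0 = 0$)
$\left(b{\left(138 \right)} + A\right) + 11841 = \left(0 + 6332\right) + 11841 = 6332 + 11841 = 18173$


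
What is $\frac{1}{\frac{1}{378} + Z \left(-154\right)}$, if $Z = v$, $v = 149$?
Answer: $- \frac{378}{8673587} \approx -4.3581 \cdot 10^{-5}$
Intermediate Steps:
$Z = 149$
$\frac{1}{\frac{1}{378} + Z \left(-154\right)} = \frac{1}{\frac{1}{378} + 149 \left(-154\right)} = \frac{1}{\frac{1}{378} - 22946} = \frac{1}{- \frac{8673587}{378}} = - \frac{378}{8673587}$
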